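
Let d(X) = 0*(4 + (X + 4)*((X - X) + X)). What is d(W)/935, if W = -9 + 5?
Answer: 0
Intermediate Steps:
W = -4
d(X) = 0 (d(X) = 0*(4 + (4 + X)*(0 + X)) = 0*(4 + (4 + X)*X) = 0*(4 + X*(4 + X)) = 0)
d(W)/935 = 0/935 = 0*(1/935) = 0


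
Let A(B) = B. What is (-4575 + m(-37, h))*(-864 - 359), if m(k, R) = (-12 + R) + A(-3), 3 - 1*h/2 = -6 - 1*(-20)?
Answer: 5640476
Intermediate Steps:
h = -22 (h = 6 - 2*(-6 - 1*(-20)) = 6 - 2*(-6 + 20) = 6 - 2*14 = 6 - 28 = -22)
m(k, R) = -15 + R (m(k, R) = (-12 + R) - 3 = -15 + R)
(-4575 + m(-37, h))*(-864 - 359) = (-4575 + (-15 - 22))*(-864 - 359) = (-4575 - 37)*(-1223) = -4612*(-1223) = 5640476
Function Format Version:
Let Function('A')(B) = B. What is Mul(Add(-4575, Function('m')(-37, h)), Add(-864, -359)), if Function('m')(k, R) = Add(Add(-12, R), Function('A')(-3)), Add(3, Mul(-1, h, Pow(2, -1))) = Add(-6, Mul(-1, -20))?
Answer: 5640476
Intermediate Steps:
h = -22 (h = Add(6, Mul(-2, Add(-6, Mul(-1, -20)))) = Add(6, Mul(-2, Add(-6, 20))) = Add(6, Mul(-2, 14)) = Add(6, -28) = -22)
Function('m')(k, R) = Add(-15, R) (Function('m')(k, R) = Add(Add(-12, R), -3) = Add(-15, R))
Mul(Add(-4575, Function('m')(-37, h)), Add(-864, -359)) = Mul(Add(-4575, Add(-15, -22)), Add(-864, -359)) = Mul(Add(-4575, -37), -1223) = Mul(-4612, -1223) = 5640476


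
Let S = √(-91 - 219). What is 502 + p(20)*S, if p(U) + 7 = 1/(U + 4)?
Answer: 502 - 167*I*√310/24 ≈ 502.0 - 122.51*I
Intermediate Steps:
p(U) = -7 + 1/(4 + U) (p(U) = -7 + 1/(U + 4) = -7 + 1/(4 + U))
S = I*√310 (S = √(-310) = I*√310 ≈ 17.607*I)
502 + p(20)*S = 502 + ((-27 - 7*20)/(4 + 20))*(I*√310) = 502 + ((-27 - 140)/24)*(I*√310) = 502 + ((1/24)*(-167))*(I*√310) = 502 - 167*I*√310/24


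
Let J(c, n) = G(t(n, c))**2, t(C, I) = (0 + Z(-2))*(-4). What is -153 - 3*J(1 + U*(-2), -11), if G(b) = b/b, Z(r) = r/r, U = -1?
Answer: -156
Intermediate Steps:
Z(r) = 1
t(C, I) = -4 (t(C, I) = (0 + 1)*(-4) = 1*(-4) = -4)
G(b) = 1
J(c, n) = 1 (J(c, n) = 1**2 = 1)
-153 - 3*J(1 + U*(-2), -11) = -153 - 3*1 = -153 - 3 = -156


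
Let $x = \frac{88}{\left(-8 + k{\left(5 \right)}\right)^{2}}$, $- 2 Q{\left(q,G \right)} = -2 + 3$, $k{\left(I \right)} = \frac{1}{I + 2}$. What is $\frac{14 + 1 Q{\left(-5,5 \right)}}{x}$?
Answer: $\frac{7425}{784} \approx 9.4707$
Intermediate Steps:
$k{\left(I \right)} = \frac{1}{2 + I}$
$Q{\left(q,G \right)} = - \frac{1}{2}$ ($Q{\left(q,G \right)} = - \frac{-2 + 3}{2} = \left(- \frac{1}{2}\right) 1 = - \frac{1}{2}$)
$x = \frac{392}{275}$ ($x = \frac{88}{\left(-8 + \frac{1}{2 + 5}\right)^{2}} = \frac{88}{\left(-8 + \frac{1}{7}\right)^{2}} = \frac{88}{\left(- \frac{55}{7}\right)^{2}} = \frac{88}{\frac{3025}{49}} = 88 \cdot \frac{49}{3025} = \frac{392}{275} \approx 1.4255$)
$\frac{14 + 1 Q{\left(-5,5 \right)}}{x} = \frac{14 + 1 \left(- \frac{1}{2}\right)}{\frac{392}{275}} = \left(14 - \frac{1}{2}\right) \frac{275}{392} = \frac{27}{2} \cdot \frac{275}{392} = \frac{7425}{784}$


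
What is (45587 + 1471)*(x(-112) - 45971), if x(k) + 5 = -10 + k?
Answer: -2169279684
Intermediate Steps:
x(k) = -15 + k (x(k) = -5 + (-10 + k) = -15 + k)
(45587 + 1471)*(x(-112) - 45971) = (45587 + 1471)*((-15 - 112) - 45971) = 47058*(-127 - 45971) = 47058*(-46098) = -2169279684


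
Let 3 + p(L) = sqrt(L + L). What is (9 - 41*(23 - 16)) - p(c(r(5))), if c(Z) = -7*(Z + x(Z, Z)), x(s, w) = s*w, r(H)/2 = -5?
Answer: -275 - 6*I*sqrt(35) ≈ -275.0 - 35.496*I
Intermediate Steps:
r(H) = -10 (r(H) = 2*(-5) = -10)
c(Z) = -7*Z - 7*Z**2 (c(Z) = -7*(Z + Z*Z) = -7*(Z + Z**2) = -7*Z - 7*Z**2)
p(L) = -3 + sqrt(2)*sqrt(L) (p(L) = -3 + sqrt(L + L) = -3 + sqrt(2*L) = -3 + sqrt(2)*sqrt(L))
(9 - 41*(23 - 16)) - p(c(r(5))) = (9 - 41*(23 - 16)) - (-3 + sqrt(2)*sqrt(7*(-10)*(-1 - 1*(-10)))) = (9 - 41*7) - (-3 + sqrt(2)*sqrt(7*(-10)*(-1 + 10))) = (9 - 287) - (-3 + sqrt(2)*sqrt(7*(-10)*9)) = -278 - (-3 + sqrt(2)*sqrt(-630)) = -278 - (-3 + sqrt(2)*(3*I*sqrt(70))) = -278 - (-3 + 6*I*sqrt(35)) = -278 + (3 - 6*I*sqrt(35)) = -275 - 6*I*sqrt(35)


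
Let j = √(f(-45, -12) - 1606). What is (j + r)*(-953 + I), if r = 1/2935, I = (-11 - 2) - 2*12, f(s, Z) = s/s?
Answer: -198/587 - 990*I*√1605 ≈ -0.33731 - 39662.0*I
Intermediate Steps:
f(s, Z) = 1
I = -37 (I = -13 - 24 = -37)
j = I*√1605 (j = √(1 - 1606) = √(-1605) = I*√1605 ≈ 40.062*I)
r = 1/2935 ≈ 0.00034072
(j + r)*(-953 + I) = (I*√1605 + 1/2935)*(-953 - 37) = (1/2935 + I*√1605)*(-990) = -198/587 - 990*I*√1605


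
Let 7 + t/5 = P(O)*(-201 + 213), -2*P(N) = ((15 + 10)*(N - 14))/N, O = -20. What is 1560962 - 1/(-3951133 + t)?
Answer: 6169613330167/3952443 ≈ 1.5610e+6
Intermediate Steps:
P(N) = -(-350 + 25*N)/(2*N) (P(N) = -(15 + 10)*(N - 14)/(2*N) = -25*(-14 + N)/(2*N) = -(-350 + 25*N)/(2*N))
t = -1310 (t = -35 + 5*((-25/2 + 175/(-20))*(-201 + 213)) = -35 + 5*((-25/2 + 175*(-1/20))*12) = -35 + 5*((-25/2 - 35/4)*12) = -35 + 5*(-85/4*12) = -35 + 5*(-255) = -35 - 1275 = -1310)
1560962 - 1/(-3951133 + t) = 1560962 - 1/(-3951133 - 1310) = 1560962 - 1/(-3952443) = 1560962 - 1*(-1/3952443) = 1560962 + 1/3952443 = 6169613330167/3952443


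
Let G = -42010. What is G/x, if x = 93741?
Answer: -42010/93741 ≈ -0.44815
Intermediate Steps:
G/x = -42010/93741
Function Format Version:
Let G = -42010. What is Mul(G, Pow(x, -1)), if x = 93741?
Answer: Rational(-42010, 93741) ≈ -0.44815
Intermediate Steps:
Mul(G, Pow(x, -1)) = Mul(-42010, Pow(93741, -1)) = Mul(-42010, Rational(1, 93741)) = Rational(-42010, 93741)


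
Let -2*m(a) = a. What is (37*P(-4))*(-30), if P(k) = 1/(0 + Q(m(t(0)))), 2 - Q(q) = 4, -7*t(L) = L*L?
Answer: 555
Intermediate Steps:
t(L) = -L**2/7 (t(L) = -L*L/7 = -L**2/7)
m(a) = -a/2
Q(q) = -2 (Q(q) = 2 - 1*4 = 2 - 4 = -2)
P(k) = -1/2 (P(k) = 1/(0 - 2) = 1/(-2) = -1/2)
(37*P(-4))*(-30) = (37*(-1/2))*(-30) = -37/2*(-30) = 555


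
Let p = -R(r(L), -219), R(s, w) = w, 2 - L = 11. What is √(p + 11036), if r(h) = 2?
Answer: √11255 ≈ 106.09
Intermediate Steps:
L = -9 (L = 2 - 1*11 = 2 - 11 = -9)
p = 219 (p = -1*(-219) = 219)
√(p + 11036) = √(219 + 11036) = √11255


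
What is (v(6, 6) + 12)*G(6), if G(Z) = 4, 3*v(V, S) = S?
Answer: 56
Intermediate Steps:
v(V, S) = S/3
(v(6, 6) + 12)*G(6) = ((⅓)*6 + 12)*4 = (2 + 12)*4 = 14*4 = 56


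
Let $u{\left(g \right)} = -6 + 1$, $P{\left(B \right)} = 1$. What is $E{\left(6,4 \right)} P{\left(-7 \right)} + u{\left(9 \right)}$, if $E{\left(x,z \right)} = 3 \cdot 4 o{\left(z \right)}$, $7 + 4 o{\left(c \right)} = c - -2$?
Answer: $-8$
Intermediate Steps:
$o{\left(c \right)} = - \frac{5}{4} + \frac{c}{4}$ ($o{\left(c \right)} = - \frac{7}{4} + \frac{c - -2}{4} = - \frac{7}{4} + \frac{c + 2}{4} = - \frac{7}{4} + \frac{2 + c}{4} = - \frac{7}{4} + \left(\frac{1}{2} + \frac{c}{4}\right) = - \frac{5}{4} + \frac{c}{4}$)
$u{\left(g \right)} = -5$
$E{\left(x,z \right)} = -15 + 3 z$ ($E{\left(x,z \right)} = 3 \cdot 4 \left(- \frac{5}{4} + \frac{z}{4}\right) = 12 \left(- \frac{5}{4} + \frac{z}{4}\right) = -15 + 3 z$)
$E{\left(6,4 \right)} P{\left(-7 \right)} + u{\left(9 \right)} = \left(-15 + 3 \cdot 4\right) 1 - 5 = \left(-15 + 12\right) 1 - 5 = \left(-3\right) 1 - 5 = -3 - 5 = -8$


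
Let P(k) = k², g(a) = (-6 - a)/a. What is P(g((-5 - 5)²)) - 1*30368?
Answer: -75917191/2500 ≈ -30367.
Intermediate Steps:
g(a) = (-6 - a)/a
P(g((-5 - 5)²)) - 1*30368 = ((-6 - (-5 - 5)²)/((-5 - 5)²))² - 1*30368 = ((-6 - 1*(-10)²)/((-10)²))² - 30368 = ((-6 - 1*100)/100)² - 30368 = ((-6 - 100)/100)² - 30368 = ((1/100)*(-106))² - 30368 = (-53/50)² - 30368 = 2809/2500 - 30368 = -75917191/2500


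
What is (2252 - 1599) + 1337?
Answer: 1990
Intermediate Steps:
(2252 - 1599) + 1337 = 653 + 1337 = 1990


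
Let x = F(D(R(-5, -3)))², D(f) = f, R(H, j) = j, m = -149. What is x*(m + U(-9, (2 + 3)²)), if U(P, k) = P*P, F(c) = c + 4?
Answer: -68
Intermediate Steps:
F(c) = 4 + c
U(P, k) = P²
x = 1 (x = (4 - 3)² = 1² = 1)
x*(m + U(-9, (2 + 3)²)) = 1*(-149 + (-9)²) = 1*(-149 + 81) = 1*(-68) = -68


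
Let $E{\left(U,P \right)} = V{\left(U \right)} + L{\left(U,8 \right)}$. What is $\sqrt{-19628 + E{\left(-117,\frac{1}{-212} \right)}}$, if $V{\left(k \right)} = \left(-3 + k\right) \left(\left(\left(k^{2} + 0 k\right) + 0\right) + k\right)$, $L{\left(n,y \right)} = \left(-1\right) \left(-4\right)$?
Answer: $2 i \sqrt{412066} \approx 1283.8 i$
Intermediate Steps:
$L{\left(n,y \right)} = 4$
$V{\left(k \right)} = \left(-3 + k\right) \left(k + k^{2}\right)$ ($V{\left(k \right)} = \left(-3 + k\right) \left(\left(\left(k^{2} + 0\right) + 0\right) + k\right) = \left(-3 + k\right) \left(\left(k^{2} + 0\right) + k\right) = \left(-3 + k\right) \left(k^{2} + k\right) = \left(-3 + k\right) \left(k + k^{2}\right)$)
$E{\left(U,P \right)} = 4 + U \left(-3 + U^{2} - 2 U\right)$ ($E{\left(U,P \right)} = U \left(-3 + U^{2} - 2 U\right) + 4 = 4 + U \left(-3 + U^{2} - 2 U\right)$)
$\sqrt{-19628 + E{\left(-117,\frac{1}{-212} \right)}} = \sqrt{-19628 + \left(4 - - 117 \left(3 - \left(-117\right)^{2} + 2 \left(-117\right)\right)\right)} = \sqrt{-19628 + \left(4 - - 117 \left(3 - 13689 - 234\right)\right)} = \sqrt{-19628 + \left(4 - \left(-117\right) \left(-13920\right)\right)} = \sqrt{-19628 + \left(4 - 1628640\right)} = \sqrt{-19628 - 1628636} = \sqrt{-1648264} = 2 i \sqrt{412066}$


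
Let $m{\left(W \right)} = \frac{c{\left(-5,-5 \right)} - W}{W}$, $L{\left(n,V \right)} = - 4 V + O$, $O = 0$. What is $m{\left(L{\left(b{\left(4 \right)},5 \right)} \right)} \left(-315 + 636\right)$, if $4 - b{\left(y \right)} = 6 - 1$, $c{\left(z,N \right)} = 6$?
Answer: $- \frac{4173}{10} \approx -417.3$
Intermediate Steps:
$b{\left(y \right)} = -1$ ($b{\left(y \right)} = 4 - \left(6 - 1\right) = 4 - 5 = -1$)
$L{\left(n,V \right)} = - 4 V$ ($L{\left(n,V \right)} = - 4 V + 0 = - 4 V$)
$m{\left(W \right)} = \frac{6 - W}{W}$
$m{\left(L{\left(b{\left(4 \right)},5 \right)} \right)} \left(-315 + 636\right) = \frac{6 - \left(-4\right) 5}{\left(-4\right) 5} \left(-315 + 636\right) = \frac{6 - -20}{-20} \cdot 321 = - \frac{6 + 20}{20} \cdot 321 = \left(- \frac{1}{20}\right) 26 \cdot 321 = \left(- \frac{13}{10}\right) 321 = - \frac{4173}{10}$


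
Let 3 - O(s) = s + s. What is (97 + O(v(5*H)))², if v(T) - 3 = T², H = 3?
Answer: 126736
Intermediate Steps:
v(T) = 3 + T²
O(s) = 3 - 2*s (O(s) = 3 - (s + s) = 3 - 2*s)
(97 + O(v(5*H)))² = (97 + (3 - 2*(3 + (5*3)²)))² = (97 + (3 - 2*(3 + 15²)))² = (97 + (3 - 2*(3 + 225)))² = (97 + (3 - 2*228))² = (97 + (3 - 456))² = (97 - 453)² = (-356)² = 126736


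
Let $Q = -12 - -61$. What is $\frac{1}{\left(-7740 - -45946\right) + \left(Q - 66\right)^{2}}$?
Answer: $\frac{1}{38495} \approx 2.5977 \cdot 10^{-5}$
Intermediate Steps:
$Q = 49$ ($Q = -12 + 61 = 49$)
$\frac{1}{\left(-7740 - -45946\right) + \left(Q - 66\right)^{2}} = \frac{1}{\left(-7740 - -45946\right) + \left(49 - 66\right)^{2}} = \frac{1}{\left(-7740 + 45946\right) + \left(-17\right)^{2}} = \frac{1}{38206 + 289} = \frac{1}{38495}$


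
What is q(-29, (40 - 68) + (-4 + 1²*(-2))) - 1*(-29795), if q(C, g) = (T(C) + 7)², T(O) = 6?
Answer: 29964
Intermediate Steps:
q(C, g) = 169 (q(C, g) = (6 + 7)² = 13² = 169)
q(-29, (40 - 68) + (-4 + 1²*(-2))) - 1*(-29795) = 169 - 1*(-29795) = 169 + 29795 = 29964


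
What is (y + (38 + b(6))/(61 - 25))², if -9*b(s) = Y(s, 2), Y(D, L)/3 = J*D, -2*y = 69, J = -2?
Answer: 10000/9 ≈ 1111.1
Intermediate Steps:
y = -69/2 (y = -½*69 = -69/2 ≈ -34.500)
Y(D, L) = -6*D (Y(D, L) = 3*(-2*D) = -6*D)
b(s) = 2*s/3 (b(s) = -(-2)*s/3 = 2*s/3)
(y + (38 + b(6))/(61 - 25))² = (-69/2 + (38 + (⅔)*6)/(61 - 25))² = (-69/2 + (38 + 4)/36)² = (-69/2 + 42*(1/36))² = (-69/2 + 7/6)² = (-100/3)² = 10000/9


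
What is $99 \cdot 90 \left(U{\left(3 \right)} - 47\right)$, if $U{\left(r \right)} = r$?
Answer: $-392040$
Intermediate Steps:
$99 \cdot 90 \left(U{\left(3 \right)} - 47\right) = 99 \cdot 90 \left(3 - 47\right) = 8910 \left(3 - 47\right) = 8910 \left(-44\right) = -392040$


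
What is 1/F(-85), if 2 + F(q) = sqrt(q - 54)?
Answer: -2/143 - I*sqrt(139)/143 ≈ -0.013986 - 0.082446*I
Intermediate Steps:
F(q) = -2 + sqrt(-54 + q) (F(q) = -2 + sqrt(q - 54) = -2 + sqrt(-54 + q))
1/F(-85) = 1/(-2 + sqrt(-54 - 85)) = 1/(-2 + sqrt(-139)) = 1/(-2 + I*sqrt(139))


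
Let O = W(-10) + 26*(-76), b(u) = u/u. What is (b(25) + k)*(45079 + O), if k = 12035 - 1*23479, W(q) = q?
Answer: -493113199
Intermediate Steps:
k = -11444 (k = 12035 - 23479 = -11444)
b(u) = 1
O = -1986 (O = -10 + 26*(-76) = -10 - 1976 = -1986)
(b(25) + k)*(45079 + O) = (1 - 11444)*(45079 - 1986) = -11443*43093 = -493113199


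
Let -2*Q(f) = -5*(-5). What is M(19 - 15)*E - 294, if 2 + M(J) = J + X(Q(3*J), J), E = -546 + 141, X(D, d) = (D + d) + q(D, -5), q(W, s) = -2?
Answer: 6297/2 ≈ 3148.5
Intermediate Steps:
Q(f) = -25/2 (Q(f) = -(-5)*(-5)/2 = -1/2*25 = -25/2)
X(D, d) = -2 + D + d (X(D, d) = (D + d) - 2 = -2 + D + d)
E = -405
M(J) = -33/2 + 2*J (M(J) = -2 + (J + (-2 - 25/2 + J)) = -2 + (J + (-29/2 + J)) = -2 + (-29/2 + 2*J) = -33/2 + 2*J)
M(19 - 15)*E - 294 = (-33/2 + 2*(19 - 15))*(-405) - 294 = (-33/2 + 2*4)*(-405) - 294 = (-33/2 + 8)*(-405) - 294 = -17/2*(-405) - 294 = 6885/2 - 294 = 6297/2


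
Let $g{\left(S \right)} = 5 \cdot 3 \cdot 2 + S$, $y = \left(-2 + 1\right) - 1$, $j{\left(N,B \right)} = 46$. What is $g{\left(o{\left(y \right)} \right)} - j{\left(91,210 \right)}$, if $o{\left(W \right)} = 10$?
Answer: $-6$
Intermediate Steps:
$y = -2$ ($y = -1 - 1 = -2$)
$g{\left(S \right)} = 30 + S$ ($g{\left(S \right)} = 15 \cdot 2 + S = 30 + S$)
$g{\left(o{\left(y \right)} \right)} - j{\left(91,210 \right)} = \left(30 + 10\right) - 46 = 40 - 46 = -6$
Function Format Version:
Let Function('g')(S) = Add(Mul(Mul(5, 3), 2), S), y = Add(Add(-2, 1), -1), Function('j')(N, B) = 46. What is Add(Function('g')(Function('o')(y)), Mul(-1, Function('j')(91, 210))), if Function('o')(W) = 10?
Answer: -6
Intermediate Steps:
y = -2 (y = Add(-1, -1) = -2)
Function('g')(S) = Add(30, S) (Function('g')(S) = Add(Mul(15, 2), S) = Add(30, S))
Add(Function('g')(Function('o')(y)), Mul(-1, Function('j')(91, 210))) = Add(Add(30, 10), Mul(-1, 46)) = Add(40, -46) = -6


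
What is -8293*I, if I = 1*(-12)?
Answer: 99516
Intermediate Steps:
I = -12
-8293*I = -8293*(-12) = 99516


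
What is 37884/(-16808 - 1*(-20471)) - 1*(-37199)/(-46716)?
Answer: 16500293/1728492 ≈ 9.5461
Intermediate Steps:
37884/(-16808 - 1*(-20471)) - 1*(-37199)/(-46716) = 37884/(-16808 + 20471) + 37199*(-1/46716) = 37884/3663 - 37199/46716 = 37884*(1/3663) - 37199/46716 = 1148/111 - 37199/46716 = 16500293/1728492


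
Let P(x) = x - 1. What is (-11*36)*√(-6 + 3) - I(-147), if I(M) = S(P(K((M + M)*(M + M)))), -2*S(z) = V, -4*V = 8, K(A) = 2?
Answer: -1 - 396*I*√3 ≈ -1.0 - 685.89*I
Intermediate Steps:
P(x) = -1 + x
V = -2 (V = -¼*8 = -2)
S(z) = 1 (S(z) = -½*(-2) = 1)
I(M) = 1
(-11*36)*√(-6 + 3) - I(-147) = (-11*36)*√(-6 + 3) - 1*1 = -396*I*√3 - 1 = -1 - 396*I*√3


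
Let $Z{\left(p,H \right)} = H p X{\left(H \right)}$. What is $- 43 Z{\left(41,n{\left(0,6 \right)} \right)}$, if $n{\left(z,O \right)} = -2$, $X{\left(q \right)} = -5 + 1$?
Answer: $-14104$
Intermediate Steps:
$X{\left(q \right)} = -4$
$Z{\left(p,H \right)} = - 4 H p$ ($Z{\left(p,H \right)} = H p \left(-4\right) = - 4 H p$)
$- 43 Z{\left(41,n{\left(0,6 \right)} \right)} = - 43 \left(\left(-4\right) \left(-2\right) 41\right) = \left(-43\right) 328 = -14104$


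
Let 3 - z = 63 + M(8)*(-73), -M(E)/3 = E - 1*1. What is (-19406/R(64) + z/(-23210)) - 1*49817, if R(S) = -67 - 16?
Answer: -95518417831/1926430 ≈ -49583.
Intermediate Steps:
M(E) = 3 - 3*E (M(E) = -3*(E - 1*1) = -3*(E - 1) = -3*(-1 + E) = 3 - 3*E)
R(S) = -83
z = -1593 (z = 3 - (63 + (3 - 3*8)*(-73)) = 3 - (63 + (3 - 24)*(-73)) = 3 - (63 - 21*(-73)) = 3 - (63 + 1533) = 3 - 1*1596 = 3 - 1596 = -1593)
(-19406/R(64) + z/(-23210)) - 1*49817 = (-19406/(-83) - 1593/(-23210)) - 1*49817 = (-19406*(-1/83) - 1593*(-1/23210)) - 49817 = (19406/83 + 1593/23210) - 49817 = 450545479/1926430 - 49817 = -95518417831/1926430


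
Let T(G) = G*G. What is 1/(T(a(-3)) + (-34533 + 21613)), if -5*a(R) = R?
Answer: -25/322991 ≈ -7.7402e-5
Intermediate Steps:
a(R) = -R/5
T(G) = G²
1/(T(a(-3)) + (-34533 + 21613)) = 1/((-⅕*(-3))² + (-34533 + 21613)) = 1/((⅗)² - 12920) = 1/(9/25 - 12920) = 1/(-322991/25) = -25/322991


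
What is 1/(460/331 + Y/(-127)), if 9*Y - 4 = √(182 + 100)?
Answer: 99209505924/137511599867 + 125228223*√282/275023199734 ≈ 0.72911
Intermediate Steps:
Y = 4/9 + √282/9 (Y = 4/9 + √(182 + 100)/9 = 4/9 + √282/9 ≈ 2.3103)
1/(460/331 + Y/(-127)) = 1/(460/331 + (4/9 + √282/9)/(-127)) = 1/(460*(1/331) + (4/9 + √282/9)*(-1/127)) = 1/(460/331 + (-4/1143 - √282/1143)) = 1/(524456/378333 - √282/1143)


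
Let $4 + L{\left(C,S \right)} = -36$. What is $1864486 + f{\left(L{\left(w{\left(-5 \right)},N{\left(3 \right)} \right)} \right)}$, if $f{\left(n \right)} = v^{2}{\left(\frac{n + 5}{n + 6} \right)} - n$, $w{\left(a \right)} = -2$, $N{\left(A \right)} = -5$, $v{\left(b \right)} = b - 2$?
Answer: $\frac{2155393145}{1156} \approx 1.8645 \cdot 10^{6}$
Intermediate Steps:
$v{\left(b \right)} = -2 + b$
$L{\left(C,S \right)} = -40$ ($L{\left(C,S \right)} = -4 - 36 = -40$)
$f{\left(n \right)} = \left(-2 + \frac{5 + n}{6 + n}\right)^{2} - n$ ($f{\left(n \right)} = \left(-2 + \frac{n + 5}{n + 6}\right)^{2} - n = \left(-2 + \frac{5 + n}{6 + n}\right)^{2} - n$)
$1864486 + f{\left(L{\left(w{\left(-5 \right)},N{\left(3 \right)} \right)} \right)} = 1864486 + \left(\left(-1\right) \left(-40\right) + \frac{\left(7 - 40\right)^{2}}{\left(6 - 40\right)^{2}}\right) = 1864486 + \left(40 + \frac{\left(-33\right)^{2}}{1156}\right) = 1864486 + \left(40 + \frac{1}{1156} \cdot 1089\right) = 1864486 + \left(40 + \frac{1089}{1156}\right) = 1864486 + \frac{47329}{1156} = \frac{2155393145}{1156}$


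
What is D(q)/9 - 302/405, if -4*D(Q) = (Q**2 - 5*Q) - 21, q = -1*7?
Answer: -4043/1620 ≈ -2.4957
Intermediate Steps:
q = -7
D(Q) = 21/4 - Q**2/4 + 5*Q/4 (D(Q) = -((Q**2 - 5*Q) - 21)/4 = -(-21 + Q**2 - 5*Q)/4 = 21/4 - Q**2/4 + 5*Q/4)
D(q)/9 - 302/405 = (21/4 - 1/4*(-7)**2 + (5/4)*(-7))/9 - 302/405 = (21/4 - 1/4*49 - 35/4)*(1/9) - 302*1/405 = (21/4 - 49/4 - 35/4)*(1/9) - 302/405 = -63/4*1/9 - 302/405 = -7/4 - 302/405 = -4043/1620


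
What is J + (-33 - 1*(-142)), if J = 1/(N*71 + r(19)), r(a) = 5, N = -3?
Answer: 22671/208 ≈ 109.00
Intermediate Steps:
J = -1/208 (J = 1/(-3*71 + 5) = 1/(-213 + 5) = 1/(-208) = -1/208 ≈ -0.0048077)
J + (-33 - 1*(-142)) = -1/208 + (-33 - 1*(-142)) = -1/208 + (-33 + 142) = -1/208 + 109 = 22671/208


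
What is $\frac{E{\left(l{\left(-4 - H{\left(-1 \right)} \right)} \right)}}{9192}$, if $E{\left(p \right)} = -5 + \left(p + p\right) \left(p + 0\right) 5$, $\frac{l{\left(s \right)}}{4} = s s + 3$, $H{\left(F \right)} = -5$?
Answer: $\frac{2555}{9192} \approx 0.27796$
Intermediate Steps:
$l{\left(s \right)} = 12 + 4 s^{2}$ ($l{\left(s \right)} = 4 \left(s s + 3\right) = 4 \left(s^{2} + 3\right) = 4 \left(3 + s^{2}\right) = 12 + 4 s^{2}$)
$E{\left(p \right)} = -5 + 10 p^{2}$ ($E{\left(p \right)} = -5 + 2 p p 5 = -5 + 2 p^{2} \cdot 5 = -5 + 10 p^{2}$)
$\frac{E{\left(l{\left(-4 - H{\left(-1 \right)} \right)} \right)}}{9192} = \frac{-5 + 10 \left(12 + 4 \left(-4 - -5\right)^{2}\right)^{2}}{9192} = \left(-5 + 10 \left(12 + 4 \left(-4 + 5\right)^{2}\right)^{2}\right) \frac{1}{9192} = \left(-5 + 10 \left(12 + 4 \cdot 1^{2}\right)^{2}\right) \frac{1}{9192} = \left(-5 + 10 \left(12 + 4 \cdot 1\right)^{2}\right) \frac{1}{9192} = \left(-5 + 10 \left(12 + 4\right)^{2}\right) \frac{1}{9192} = \left(-5 + 10 \cdot 16^{2}\right) \frac{1}{9192} = \left(-5 + 10 \cdot 256\right) \frac{1}{9192} = \left(-5 + 2560\right) \frac{1}{9192} = 2555 \cdot \frac{1}{9192} = \frac{2555}{9192}$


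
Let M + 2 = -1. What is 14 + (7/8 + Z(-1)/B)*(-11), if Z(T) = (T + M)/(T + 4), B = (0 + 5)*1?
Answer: 877/120 ≈ 7.3083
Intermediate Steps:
M = -3 (M = -2 - 1 = -3)
B = 5 (B = 5*1 = 5)
Z(T) = (-3 + T)/(4 + T) (Z(T) = (T - 3)/(T + 4) = (-3 + T)/(4 + T))
14 + (7/8 + Z(-1)/B)*(-11) = 14 + (7/8 + ((-3 - 1)/(4 - 1))/5)*(-11) = 14 + (7*(⅛) + (-4/3)*(⅕))*(-11) = 14 + (7/8 + ((⅓)*(-4))*(⅕))*(-11) = 14 + (7/8 - 4/3*⅕)*(-11) = 14 + (7/8 - 4/15)*(-11) = 14 + (73/120)*(-11) = 14 - 803/120 = 877/120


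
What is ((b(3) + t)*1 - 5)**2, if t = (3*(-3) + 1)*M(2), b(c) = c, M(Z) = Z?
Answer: 324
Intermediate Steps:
t = -16 (t = (3*(-3) + 1)*2 = (-9 + 1)*2 = -8*2 = -16)
((b(3) + t)*1 - 5)**2 = ((3 - 16)*1 - 5)**2 = (-13*1 - 5)**2 = (-13 - 5)**2 = (-18)**2 = 324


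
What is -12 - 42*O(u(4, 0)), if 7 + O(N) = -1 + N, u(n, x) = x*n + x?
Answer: 324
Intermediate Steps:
u(n, x) = x + n*x (u(n, x) = n*x + x = x + n*x)
O(N) = -8 + N (O(N) = -7 + (-1 + N) = -8 + N)
-12 - 42*O(u(4, 0)) = -12 - 42*(-8 + 0*(1 + 4)) = -12 - 42*(-8 + 0*5) = -12 - 42*(-8 + 0) = -12 - 42*(-8) = -12 + 336 = 324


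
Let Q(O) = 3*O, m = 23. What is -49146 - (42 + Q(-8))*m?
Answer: -49560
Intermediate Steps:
-49146 - (42 + Q(-8))*m = -49146 - (42 + 3*(-8))*23 = -49146 - (42 - 24)*23 = -49146 - 18*23 = -49146 - 1*414 = -49146 - 414 = -49560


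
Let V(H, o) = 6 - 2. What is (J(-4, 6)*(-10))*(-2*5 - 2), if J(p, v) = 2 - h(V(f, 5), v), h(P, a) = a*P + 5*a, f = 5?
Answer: -6240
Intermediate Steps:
V(H, o) = 4
h(P, a) = 5*a + P*a (h(P, a) = P*a + 5*a = 5*a + P*a)
J(p, v) = 2 - 9*v (J(p, v) = 2 - v*(5 + 4) = 2 - v*9 = 2 - 9*v)
(J(-4, 6)*(-10))*(-2*5 - 2) = ((2 - 9*6)*(-10))*(-2*5 - 2) = ((2 - 54)*(-10))*(-10 - 2) = -52*(-10)*(-12) = 520*(-12) = -6240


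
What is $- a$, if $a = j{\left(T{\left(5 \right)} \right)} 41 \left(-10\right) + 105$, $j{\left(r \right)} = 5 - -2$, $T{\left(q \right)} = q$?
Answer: $2765$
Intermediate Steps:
$j{\left(r \right)} = 7$ ($j{\left(r \right)} = 5 + 2 = 7$)
$a = -2765$ ($a = 7 \cdot 41 \left(-10\right) + 105 = 7 \left(-410\right) + 105 = -2870 + 105 = -2765$)
$- a = \left(-1\right) \left(-2765\right) = 2765$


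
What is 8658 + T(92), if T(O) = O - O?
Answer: 8658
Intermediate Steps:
T(O) = 0
8658 + T(92) = 8658 + 0 = 8658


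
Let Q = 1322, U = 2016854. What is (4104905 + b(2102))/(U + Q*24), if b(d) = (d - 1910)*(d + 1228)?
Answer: 4744265/2048582 ≈ 2.3159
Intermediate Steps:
b(d) = (-1910 + d)*(1228 + d)
(4104905 + b(2102))/(U + Q*24) = (4104905 + (-2345480 + 2102² - 682*2102))/(2016854 + 1322*24) = (4104905 + (-2345480 + 4418404 - 1433564))/(2016854 + 31728) = (4104905 + 639360)/2048582 = 4744265*(1/2048582) = 4744265/2048582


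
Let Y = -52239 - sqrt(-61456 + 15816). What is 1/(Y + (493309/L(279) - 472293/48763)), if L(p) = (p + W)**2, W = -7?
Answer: -679949080837771844692736/35522505937089644537605562849 + 26030735824656662528*I*sqrt(11410)/35522505937089644537605562849 ≈ -1.9141e-5 + 7.8275e-8*I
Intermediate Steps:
L(p) = (-7 + p)**2 (L(p) = (p - 7)**2 = (-7 + p)**2)
Y = -52239 - 2*I*sqrt(11410) (Y = -52239 - sqrt(-45640) = -52239 - 2*I*sqrt(11410) ≈ -52239.0 - 213.64*I)
1/(Y + (493309/L(279) - 472293/48763)) = 1/((-52239 - 2*I*sqrt(11410)) + (493309/((-7 + 279)**2) - 472293/48763)) = 1/((-52239 - 2*I*sqrt(11410)) + (493309/(272**2) - 472293*1/48763)) = 1/((-52239 - 2*I*sqrt(11410)) + (493309/73984 - 472293/48763)) = 1/((-52239 - 2*I*sqrt(11410)) - 10886898545/3607681792) = 1/(-188472576030833/3607681792 - 2*I*sqrt(11410))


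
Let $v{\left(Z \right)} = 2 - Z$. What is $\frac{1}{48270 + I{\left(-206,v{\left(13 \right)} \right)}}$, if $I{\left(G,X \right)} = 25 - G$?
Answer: $\frac{1}{48501} \approx 2.0618 \cdot 10^{-5}$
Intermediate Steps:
$\frac{1}{48270 + I{\left(-206,v{\left(13 \right)} \right)}} = \frac{1}{48270 + \left(25 - -206\right)} = \frac{1}{48270 + \left(25 + 206\right)} = \frac{1}{48270 + 231} = \frac{1}{48501}$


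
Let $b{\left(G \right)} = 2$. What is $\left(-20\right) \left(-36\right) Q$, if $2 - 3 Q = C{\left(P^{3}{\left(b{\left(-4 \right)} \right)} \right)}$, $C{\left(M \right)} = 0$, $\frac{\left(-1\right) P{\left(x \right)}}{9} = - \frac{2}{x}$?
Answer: $480$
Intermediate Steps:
$P{\left(x \right)} = \frac{18}{x}$ ($P{\left(x \right)} = - 9 \left(- \frac{2}{x}\right) = \frac{18}{x}$)
$Q = \frac{2}{3}$ ($Q = \frac{2}{3} - 0 = \frac{2}{3} + 0 = \frac{2}{3} \approx 0.66667$)
$\left(-20\right) \left(-36\right) Q = \left(-20\right) \left(-36\right) \frac{2}{3} = 720 \cdot \frac{2}{3} = 480$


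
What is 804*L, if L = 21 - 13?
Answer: 6432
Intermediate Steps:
L = 8
804*L = 804*8 = 6432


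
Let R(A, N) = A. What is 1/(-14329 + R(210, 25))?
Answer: -1/14119 ≈ -7.0826e-5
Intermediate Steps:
1/(-14329 + R(210, 25)) = 1/(-14329 + 210) = 1/(-14119) = -1/14119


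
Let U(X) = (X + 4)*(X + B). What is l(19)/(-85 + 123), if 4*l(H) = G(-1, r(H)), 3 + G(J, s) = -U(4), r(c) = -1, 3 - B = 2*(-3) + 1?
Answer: -99/152 ≈ -0.65132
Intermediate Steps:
B = 8 (B = 3 - (2*(-3) + 1) = 3 - (-6 + 1) = 3 - 1*(-5) = 3 + 5 = 8)
U(X) = (4 + X)*(8 + X) (U(X) = (X + 4)*(X + 8) = (4 + X)*(8 + X))
G(J, s) = -99 (G(J, s) = -3 - (32 + 4**2 + 12*4) = -3 - (32 + 16 + 48) = -3 - 1*96 = -3 - 96 = -99)
l(H) = -99/4 (l(H) = (1/4)*(-99) = -99/4)
l(19)/(-85 + 123) = -99/(4*(-85 + 123)) = -99/4/38 = -99/4*1/38 = -99/152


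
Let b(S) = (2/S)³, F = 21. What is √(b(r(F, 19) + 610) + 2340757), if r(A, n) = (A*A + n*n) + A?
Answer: √9870544081627504061/2053489 ≈ 1530.0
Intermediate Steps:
r(A, n) = A + A² + n² (r(A, n) = (A² + n²) + A = A + A² + n²)
b(S) = 8/S³
√(b(r(F, 19) + 610) + 2340757) = √(8/((21 + 21² + 19²) + 610)³ + 2340757) = √(8/((21 + 441 + 361) + 610)³ + 2340757) = √(8/(823 + 610)³ + 2340757) = √(8/1433³ + 2340757) = √(8*(1/2942649737) + 2340757) = √(8/2942649737 + 2340757) = √(6888027970430917/2942649737) = √9870544081627504061/2053489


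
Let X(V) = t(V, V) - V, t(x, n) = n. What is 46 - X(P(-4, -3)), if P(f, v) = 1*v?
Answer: 46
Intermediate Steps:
P(f, v) = v
X(V) = 0 (X(V) = V - V = 0)
46 - X(P(-4, -3)) = 46 - 1*0 = 46 + 0 = 46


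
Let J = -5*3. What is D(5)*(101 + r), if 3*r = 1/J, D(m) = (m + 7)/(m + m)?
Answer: 9088/75 ≈ 121.17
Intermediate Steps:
D(m) = (7 + m)/(2*m) (D(m) = (7 + m)/((2*m)) = (7 + m)*(1/(2*m)) = (7 + m)/(2*m))
J = -15
r = -1/45 (r = (⅓)/(-15) = (⅓)*(-1/15) = -1/45 ≈ -0.022222)
D(5)*(101 + r) = ((½)*(7 + 5)/5)*(101 - 1/45) = ((½)*(⅕)*12)*(4544/45) = (6/5)*(4544/45) = 9088/75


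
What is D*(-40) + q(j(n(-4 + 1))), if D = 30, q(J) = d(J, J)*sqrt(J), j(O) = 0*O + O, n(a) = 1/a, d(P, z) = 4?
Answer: -1200 + 4*I*sqrt(3)/3 ≈ -1200.0 + 2.3094*I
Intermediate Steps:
j(O) = O (j(O) = 0 + O = O)
q(J) = 4*sqrt(J)
D*(-40) + q(j(n(-4 + 1))) = 30*(-40) + 4*sqrt(1/(-4 + 1)) = -1200 + 4*sqrt(1/(-3)) = -1200 + 4*sqrt(-1/3) = -1200 + 4*(I*sqrt(3)/3) = -1200 + 4*I*sqrt(3)/3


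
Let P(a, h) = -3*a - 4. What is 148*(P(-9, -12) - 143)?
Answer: -17760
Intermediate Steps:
P(a, h) = -4 - 3*a
148*(P(-9, -12) - 143) = 148*((-4 - 3*(-9)) - 143) = 148*((-4 + 27) - 143) = 148*(23 - 143) = 148*(-120) = -17760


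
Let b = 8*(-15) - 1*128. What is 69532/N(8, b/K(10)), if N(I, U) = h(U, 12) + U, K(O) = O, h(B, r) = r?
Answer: -86915/16 ≈ -5432.2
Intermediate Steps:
b = -248 (b = -120 - 128 = -248)
N(I, U) = 12 + U
69532/N(8, b/K(10)) = 69532/(12 - 248/10) = 69532/(12 - 248*⅒) = 69532/(12 - 124/5) = 69532/(-64/5) = 69532*(-5/64) = -86915/16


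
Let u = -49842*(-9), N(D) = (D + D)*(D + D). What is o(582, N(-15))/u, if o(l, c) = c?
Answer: 50/24921 ≈ 0.0020063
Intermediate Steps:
N(D) = 4*D² (N(D) = (2*D)*(2*D) = 4*D²)
u = 448578
o(582, N(-15))/u = (4*(-15)²)/448578 = (4*225)*(1/448578) = 900*(1/448578) = 50/24921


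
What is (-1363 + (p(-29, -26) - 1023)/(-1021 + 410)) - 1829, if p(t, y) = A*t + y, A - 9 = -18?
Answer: -1949524/611 ≈ -3190.7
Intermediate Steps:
A = -9 (A = 9 - 18 = -9)
p(t, y) = y - 9*t (p(t, y) = -9*t + y = y - 9*t)
(-1363 + (p(-29, -26) - 1023)/(-1021 + 410)) - 1829 = (-1363 + ((-26 - 9*(-29)) - 1023)/(-1021 + 410)) - 1829 = (-1363 + ((-26 + 261) - 1023)/(-611)) - 1829 = (-1363 + (235 - 1023)*(-1/611)) - 1829 = (-1363 - 788*(-1/611)) - 1829 = (-1363 + 788/611) - 1829 = -832005/611 - 1829 = -1949524/611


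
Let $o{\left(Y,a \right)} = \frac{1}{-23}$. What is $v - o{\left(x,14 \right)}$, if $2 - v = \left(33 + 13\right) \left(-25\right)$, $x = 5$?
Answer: $\frac{26497}{23} \approx 1152.0$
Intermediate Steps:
$o{\left(Y,a \right)} = - \frac{1}{23}$
$v = 1152$ ($v = 2 - \left(33 + 13\right) \left(-25\right) = 2 - 46 \left(-25\right) = 2 - -1150 = 2 + 1150 = 1152$)
$v - o{\left(x,14 \right)} = 1152 - - \frac{1}{23} = 1152 + \frac{1}{23} = \frac{26497}{23}$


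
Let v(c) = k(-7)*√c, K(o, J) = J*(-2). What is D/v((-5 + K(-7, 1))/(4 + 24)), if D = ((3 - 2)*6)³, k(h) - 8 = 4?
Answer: -36*I ≈ -36.0*I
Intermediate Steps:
k(h) = 12 (k(h) = 8 + 4 = 12)
K(o, J) = -2*J
v(c) = 12*√c
D = 216 (D = (1*6)³ = 6³ = 216)
D/v((-5 + K(-7, 1))/(4 + 24)) = 216/((12*√((-5 - 2*1)/(4 + 24)))) = 216/((12*√((-5 - 2)/28))) = 216/((12*√(-7*1/28))) = 216/((12*√(-¼))) = 216/((12*(I/2))) = 216/((6*I)) = 216*(-I/6) = -36*I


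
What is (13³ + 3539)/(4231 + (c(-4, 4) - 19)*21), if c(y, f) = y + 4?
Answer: 717/479 ≈ 1.4969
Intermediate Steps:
c(y, f) = 4 + y
(13³ + 3539)/(4231 + (c(-4, 4) - 19)*21) = (13³ + 3539)/(4231 + ((4 - 4) - 19)*21) = (2197 + 3539)/(4231 + (0 - 19)*21) = 5736/(4231 - 19*21) = 5736/(4231 - 399) = 5736/3832 = 5736*(1/3832) = 717/479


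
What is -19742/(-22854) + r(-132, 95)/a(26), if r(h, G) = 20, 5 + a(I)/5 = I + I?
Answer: 509645/537069 ≈ 0.94894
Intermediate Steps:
a(I) = -25 + 10*I (a(I) = -25 + 5*(I + I) = -25 + 5*(2*I) = -25 + 10*I)
-19742/(-22854) + r(-132, 95)/a(26) = -19742/(-22854) + 20/(-25 + 10*26) = -19742*(-1/22854) + 20/(-25 + 260) = 9871/11427 + 20/235 = 9871/11427 + 20*(1/235) = 9871/11427 + 4/47 = 509645/537069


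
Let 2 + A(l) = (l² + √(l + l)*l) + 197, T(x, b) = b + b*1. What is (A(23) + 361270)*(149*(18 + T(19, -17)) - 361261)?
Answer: -131637308130 - 8363835*√46 ≈ -1.3169e+11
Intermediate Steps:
T(x, b) = 2*b (T(x, b) = b + b = 2*b)
A(l) = 195 + l² + √2*l^(3/2) (A(l) = -2 + ((l² + √(l + l)*l) + 197) = -2 + ((l² + √(2*l)*l) + 197) = -2 + ((l² + (√2*√l)*l) + 197) = -2 + ((l² + √2*l^(3/2)) + 197) = -2 + (197 + l² + √2*l^(3/2)) = 195 + l² + √2*l^(3/2))
(A(23) + 361270)*(149*(18 + T(19, -17)) - 361261) = ((195 + 23² + √2*23^(3/2)) + 361270)*(149*(18 + 2*(-17)) - 361261) = ((195 + 529 + √2*(23*√23)) + 361270)*(149*(18 - 34) - 361261) = ((195 + 529 + 23*√46) + 361270)*(149*(-16) - 361261) = ((724 + 23*√46) + 361270)*(-2384 - 361261) = (361994 + 23*√46)*(-363645) = -131637308130 - 8363835*√46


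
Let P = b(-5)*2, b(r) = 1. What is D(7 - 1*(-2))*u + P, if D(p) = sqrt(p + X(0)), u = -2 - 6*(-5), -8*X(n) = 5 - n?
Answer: 2 + 7*sqrt(134) ≈ 83.031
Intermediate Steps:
X(n) = -5/8 + n/8 (X(n) = -(5 - n)/8 = -5/8 + n/8)
u = 28 (u = -2 + 30 = 28)
D(p) = sqrt(-5/8 + p) (D(p) = sqrt(p + (-5/8 + (1/8)*0)) = sqrt(p + (-5/8 + 0)) = sqrt(p - 5/8) = sqrt(-5/8 + p))
P = 2 (P = 1*2 = 2)
D(7 - 1*(-2))*u + P = (sqrt(-10 + 16*(7 - 1*(-2)))/4)*28 + 2 = (sqrt(-10 + 16*(7 + 2))/4)*28 + 2 = (sqrt(-10 + 16*9)/4)*28 + 2 = (sqrt(-10 + 144)/4)*28 + 2 = (sqrt(134)/4)*28 + 2 = 7*sqrt(134) + 2 = 2 + 7*sqrt(134)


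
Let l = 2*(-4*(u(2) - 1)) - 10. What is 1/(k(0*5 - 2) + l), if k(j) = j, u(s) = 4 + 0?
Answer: -1/36 ≈ -0.027778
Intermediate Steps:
u(s) = 4
l = -34 (l = 2*(-4*(4 - 1)) - 10 = 2*(-4*3) - 10 = 2*(-12) - 10 = -24 - 10 = -34)
1/(k(0*5 - 2) + l) = 1/((0*5 - 2) - 34) = 1/((0 - 2) - 34) = 1/(-2 - 34) = 1/(-36) = -1/36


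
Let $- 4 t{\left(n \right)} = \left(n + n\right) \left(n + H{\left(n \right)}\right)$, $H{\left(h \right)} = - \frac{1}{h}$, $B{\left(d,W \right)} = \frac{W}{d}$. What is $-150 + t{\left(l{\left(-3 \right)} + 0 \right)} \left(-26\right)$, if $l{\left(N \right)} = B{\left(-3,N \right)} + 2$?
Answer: $-46$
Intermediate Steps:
$l{\left(N \right)} = 2 - \frac{N}{3}$ ($l{\left(N \right)} = \frac{N}{-3} + 2 = N \left(- \frac{1}{3}\right) + 2 = - \frac{N}{3} + 2 = 2 - \frac{N}{3}$)
$t{\left(n \right)} = - \frac{n \left(n - \frac{1}{n}\right)}{2}$ ($t{\left(n \right)} = - \frac{\left(n + n\right) \left(n - \frac{1}{n}\right)}{4} = - \frac{2 n \left(n - \frac{1}{n}\right)}{4} = - \frac{n \left(n - \frac{1}{n}\right)}{2}$)
$-150 + t{\left(l{\left(-3 \right)} + 0 \right)} \left(-26\right) = -150 + \left(\frac{1}{2} - \frac{\left(\left(2 - -1\right) + 0\right)^{2}}{2}\right) \left(-26\right) = -150 + \left(\frac{1}{2} - \frac{\left(\left(2 + 1\right) + 0\right)^{2}}{2}\right) \left(-26\right) = -150 + \left(\frac{1}{2} - \frac{\left(3 + 0\right)^{2}}{2}\right) \left(-26\right) = -150 + \left(\frac{1}{2} - \frac{3^{2}}{2}\right) \left(-26\right) = -150 + \left(\frac{1}{2} - \frac{9}{2}\right) \left(-26\right) = -150 - -104 = -150 + 104 = -46$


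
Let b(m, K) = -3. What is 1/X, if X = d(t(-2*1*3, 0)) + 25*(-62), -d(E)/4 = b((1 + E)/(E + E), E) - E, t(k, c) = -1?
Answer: -1/1542 ≈ -0.00064851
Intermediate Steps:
d(E) = 12 + 4*E (d(E) = -4*(-3 - E) = 12 + 4*E)
X = -1542 (X = (12 + 4*(-1)) + 25*(-62) = (12 - 4) - 1550 = 8 - 1550 = -1542)
1/X = 1/(-1542) = -1/1542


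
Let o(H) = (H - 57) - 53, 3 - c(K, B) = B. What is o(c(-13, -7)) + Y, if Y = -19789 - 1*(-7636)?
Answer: -12253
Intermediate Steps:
c(K, B) = 3 - B
Y = -12153 (Y = -19789 + 7636 = -12153)
o(H) = -110 + H (o(H) = (-57 + H) - 53 = -110 + H)
o(c(-13, -7)) + Y = (-110 + (3 - 1*(-7))) - 12153 = (-110 + (3 + 7)) - 12153 = (-110 + 10) - 12153 = -100 - 12153 = -12253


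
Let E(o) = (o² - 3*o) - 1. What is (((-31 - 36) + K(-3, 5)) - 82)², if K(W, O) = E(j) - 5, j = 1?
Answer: 24649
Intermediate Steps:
E(o) = -1 + o² - 3*o
K(W, O) = -8 (K(W, O) = (-1 + 1² - 3*1) - 5 = (-1 + 1 - 3) - 5 = -3 - 5 = -8)
(((-31 - 36) + K(-3, 5)) - 82)² = (((-31 - 36) - 8) - 82)² = ((-67 - 8) - 82)² = (-75 - 82)² = (-157)² = 24649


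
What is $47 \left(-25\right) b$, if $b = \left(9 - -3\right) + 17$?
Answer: $-34075$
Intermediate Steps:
$b = 29$ ($b = \left(9 + 3\right) + 17 = 12 + 17 = 29$)
$47 \left(-25\right) b = 47 \left(-25\right) 29 = \left(-1175\right) 29 = -34075$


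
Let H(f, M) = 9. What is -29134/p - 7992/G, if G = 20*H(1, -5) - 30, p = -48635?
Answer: -12810694/243175 ≈ -52.681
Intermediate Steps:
G = 150 (G = 20*9 - 30 = 180 - 30 = 150)
-29134/p - 7992/G = -29134/(-48635) - 7992/150 = -29134*(-1/48635) - 7992*1/150 = 29134/48635 - 1332/25 = -12810694/243175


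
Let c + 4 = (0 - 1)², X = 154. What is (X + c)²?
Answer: 22801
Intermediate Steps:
c = -3 (c = -4 + (0 - 1)² = -4 + (-1)² = -4 + 1 = -3)
(X + c)² = (154 - 3)² = 151² = 22801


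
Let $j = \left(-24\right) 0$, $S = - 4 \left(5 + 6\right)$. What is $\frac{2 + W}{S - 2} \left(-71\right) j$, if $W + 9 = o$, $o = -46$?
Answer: $0$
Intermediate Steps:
$W = -55$ ($W = -9 - 46 = -55$)
$S = -44$ ($S = \left(-4\right) 11 = -44$)
$j = 0$
$\frac{2 + W}{S - 2} \left(-71\right) j = \frac{2 - 55}{-44 - 2} \left(-71\right) 0 = - \frac{53}{-46} \left(-71\right) 0 = \left(-53\right) \left(- \frac{1}{46}\right) \left(-71\right) 0 = \frac{53}{46} \left(-71\right) 0 = \left(- \frac{3763}{46}\right) 0 = 0$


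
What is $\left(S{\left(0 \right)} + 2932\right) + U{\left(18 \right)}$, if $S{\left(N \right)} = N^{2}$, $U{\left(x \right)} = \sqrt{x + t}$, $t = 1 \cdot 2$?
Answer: $2932 + 2 \sqrt{5} \approx 2936.5$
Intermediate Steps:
$t = 2$
$U{\left(x \right)} = \sqrt{2 + x}$ ($U{\left(x \right)} = \sqrt{x + 2} = \sqrt{2 + x}$)
$\left(S{\left(0 \right)} + 2932\right) + U{\left(18 \right)} = \left(0^{2} + 2932\right) + \sqrt{2 + 18} = \left(0 + 2932\right) + \sqrt{20} = 2932 + 2 \sqrt{5}$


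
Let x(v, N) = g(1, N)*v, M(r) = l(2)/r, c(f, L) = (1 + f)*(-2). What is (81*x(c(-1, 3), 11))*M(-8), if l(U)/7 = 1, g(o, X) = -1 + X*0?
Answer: 0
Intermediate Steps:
g(o, X) = -1 (g(o, X) = -1 + 0 = -1)
l(U) = 7 (l(U) = 7*1 = 7)
c(f, L) = -2 - 2*f
M(r) = 7/r
x(v, N) = -v
(81*x(c(-1, 3), 11))*M(-8) = (81*(-(-2 - 2*(-1))))*(7/(-8)) = (81*(-(-2 + 2)))*(7*(-⅛)) = (81*(-1*0))*(-7/8) = (81*0)*(-7/8) = 0*(-7/8) = 0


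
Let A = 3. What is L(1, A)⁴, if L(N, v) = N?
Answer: 1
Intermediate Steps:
L(1, A)⁴ = 1⁴ = 1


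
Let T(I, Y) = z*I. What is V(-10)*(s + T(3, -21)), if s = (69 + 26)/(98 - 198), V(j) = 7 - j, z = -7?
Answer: -7463/20 ≈ -373.15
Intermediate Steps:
T(I, Y) = -7*I
s = -19/20 (s = 95/(-100) = 95*(-1/100) = -19/20 ≈ -0.95000)
V(-10)*(s + T(3, -21)) = (7 - 1*(-10))*(-19/20 - 7*3) = (7 + 10)*(-19/20 - 21) = 17*(-439/20) = -7463/20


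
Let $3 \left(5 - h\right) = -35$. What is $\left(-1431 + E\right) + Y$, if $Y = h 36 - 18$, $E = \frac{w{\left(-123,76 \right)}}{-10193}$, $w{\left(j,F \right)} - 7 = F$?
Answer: $- \frac{8653940}{10193} \approx -849.01$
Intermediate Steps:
$h = \frac{50}{3}$ ($h = 5 - - \frac{35}{3} = 5 + \frac{35}{3} = \frac{50}{3} \approx 16.667$)
$w{\left(j,F \right)} = 7 + F$
$E = - \frac{83}{10193}$ ($E = \frac{7 + 76}{-10193} = 83 \left(- \frac{1}{10193}\right) = - \frac{83}{10193} \approx -0.0081428$)
$Y = 582$ ($Y = \frac{50}{3} \cdot 36 - 18 = 600 - 18 = 582$)
$\left(-1431 + E\right) + Y = \left(-1431 - \frac{83}{10193}\right) + 582 = - \frac{14586266}{10193} + 582 = - \frac{8653940}{10193}$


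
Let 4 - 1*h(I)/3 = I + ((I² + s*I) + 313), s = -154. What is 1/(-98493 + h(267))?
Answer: -1/190734 ≈ -5.2429e-6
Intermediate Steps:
h(I) = -927 - 3*I² + 459*I (h(I) = 12 - 3*(I + ((I² - 154*I) + 313)) = 12 - 3*(I + (313 + I² - 154*I)) = 12 - 3*(313 + I² - 153*I) = 12 + (-939 - 3*I² + 459*I) = -927 - 3*I² + 459*I)
1/(-98493 + h(267)) = 1/(-98493 + (-927 - 3*267² + 459*267)) = 1/(-98493 + (-927 - 3*71289 + 122553)) = 1/(-98493 + (-927 - 213867 + 122553)) = 1/(-98493 - 92241) = 1/(-190734) = -1/190734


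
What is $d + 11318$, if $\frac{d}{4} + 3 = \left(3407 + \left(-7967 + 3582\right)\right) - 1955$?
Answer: $-426$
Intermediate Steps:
$d = -11744$ ($d = -12 + 4 \left(\left(3407 + \left(-7967 + 3582\right)\right) - 1955\right) = -12 + 4 \left(\left(3407 - 4385\right) - 1955\right) = -12 + 4 \left(-978 - 1955\right) = -12 + 4 \left(-2933\right) = -12 - 11732 = -11744$)
$d + 11318 = -11744 + 11318 = -426$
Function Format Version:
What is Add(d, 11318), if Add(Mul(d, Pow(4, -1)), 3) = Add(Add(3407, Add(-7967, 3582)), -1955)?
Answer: -426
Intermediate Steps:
d = -11744 (d = Add(-12, Mul(4, Add(Add(3407, Add(-7967, 3582)), -1955))) = Add(-12, Mul(4, Add(Add(3407, -4385), -1955))) = Add(-12, Mul(4, Add(-978, -1955))) = Add(-12, Mul(4, -2933)) = Add(-12, -11732) = -11744)
Add(d, 11318) = Add(-11744, 11318) = -426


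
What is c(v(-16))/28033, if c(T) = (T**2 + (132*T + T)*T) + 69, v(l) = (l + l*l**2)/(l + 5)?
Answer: 2265753245/3391993 ≈ 667.97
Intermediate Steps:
v(l) = (l + l**3)/(5 + l)
c(T) = 69 + 134*T**2 (c(T) = (T**2 + (133*T)*T) + 69 = (T**2 + 133*T**2) + 69 = 134*T**2 + 69 = 69 + 134*T**2)
c(v(-16))/28033 = (69 + 134*((-16 + (-16)**3)/(5 - 16))**2)/28033 = (69 + 134*((-16 - 4096)/(-11))**2)*(1/28033) = (69 + 134*(-1/11*(-4112))**2)*(1/28033) = (69 + 134*(4112/11)**2)*(1/28033) = (69 + 134*(16908544/121))*(1/28033) = (69 + 2265744896/121)*(1/28033) = (2265753245/121)*(1/28033) = 2265753245/3391993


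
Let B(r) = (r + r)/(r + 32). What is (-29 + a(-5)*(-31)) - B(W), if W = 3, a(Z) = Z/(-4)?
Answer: -9509/140 ≈ -67.921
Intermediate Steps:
a(Z) = -Z/4 (a(Z) = Z*(-1/4) = -Z/4)
B(r) = 2*r/(32 + r) (B(r) = (2*r)/(32 + r) = 2*r/(32 + r))
(-29 + a(-5)*(-31)) - B(W) = (-29 - 1/4*(-5)*(-31)) - 2*3/(32 + 3) = (-29 + (5/4)*(-31)) - 2*3/35 = (-29 - 155/4) - 2*3/35 = -271/4 - 1*6/35 = -271/4 - 6/35 = -9509/140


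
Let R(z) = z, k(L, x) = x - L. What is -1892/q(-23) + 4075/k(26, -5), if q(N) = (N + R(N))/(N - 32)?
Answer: -1706655/713 ≈ -2393.6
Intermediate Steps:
q(N) = 2*N/(-32 + N) (q(N) = (N + N)/(N - 32) = (2*N)/(-32 + N) = 2*N/(-32 + N))
-1892/q(-23) + 4075/k(26, -5) = -1892/(2*(-23)/(-32 - 23)) + 4075/(-5 - 1*26) = -1892/(2*(-23)/(-55)) + 4075/(-5 - 26) = -1892/(2*(-23)*(-1/55)) + 4075/(-31) = -1892/46/55 + 4075*(-1/31) = -1892*55/46 - 4075/31 = -52030/23 - 4075/31 = -1706655/713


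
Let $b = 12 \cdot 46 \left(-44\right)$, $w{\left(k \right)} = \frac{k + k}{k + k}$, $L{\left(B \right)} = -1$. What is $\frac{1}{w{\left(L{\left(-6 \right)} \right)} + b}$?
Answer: $- \frac{1}{24287} \approx -4.1174 \cdot 10^{-5}$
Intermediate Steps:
$w{\left(k \right)} = 1$ ($w{\left(k \right)} = \frac{2 k}{2 k} = 2 k \frac{1}{2 k} = 1$)
$b = -24288$ ($b = 552 \left(-44\right) = -24288$)
$\frac{1}{w{\left(L{\left(-6 \right)} \right)} + b} = \frac{1}{1 - 24288} = \frac{1}{-24287} = - \frac{1}{24287}$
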